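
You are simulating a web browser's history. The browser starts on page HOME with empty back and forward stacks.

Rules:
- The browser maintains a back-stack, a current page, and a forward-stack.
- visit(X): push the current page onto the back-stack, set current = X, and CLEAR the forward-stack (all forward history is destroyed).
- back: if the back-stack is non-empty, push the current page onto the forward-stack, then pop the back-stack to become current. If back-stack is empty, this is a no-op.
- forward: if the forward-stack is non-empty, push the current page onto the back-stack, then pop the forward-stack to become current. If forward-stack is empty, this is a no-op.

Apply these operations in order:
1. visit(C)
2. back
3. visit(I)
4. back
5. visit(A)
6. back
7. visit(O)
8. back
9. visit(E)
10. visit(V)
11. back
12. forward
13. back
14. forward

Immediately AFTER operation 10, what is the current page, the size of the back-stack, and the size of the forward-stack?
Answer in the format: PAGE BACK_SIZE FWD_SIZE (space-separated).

After 1 (visit(C)): cur=C back=1 fwd=0
After 2 (back): cur=HOME back=0 fwd=1
After 3 (visit(I)): cur=I back=1 fwd=0
After 4 (back): cur=HOME back=0 fwd=1
After 5 (visit(A)): cur=A back=1 fwd=0
After 6 (back): cur=HOME back=0 fwd=1
After 7 (visit(O)): cur=O back=1 fwd=0
After 8 (back): cur=HOME back=0 fwd=1
After 9 (visit(E)): cur=E back=1 fwd=0
After 10 (visit(V)): cur=V back=2 fwd=0

V 2 0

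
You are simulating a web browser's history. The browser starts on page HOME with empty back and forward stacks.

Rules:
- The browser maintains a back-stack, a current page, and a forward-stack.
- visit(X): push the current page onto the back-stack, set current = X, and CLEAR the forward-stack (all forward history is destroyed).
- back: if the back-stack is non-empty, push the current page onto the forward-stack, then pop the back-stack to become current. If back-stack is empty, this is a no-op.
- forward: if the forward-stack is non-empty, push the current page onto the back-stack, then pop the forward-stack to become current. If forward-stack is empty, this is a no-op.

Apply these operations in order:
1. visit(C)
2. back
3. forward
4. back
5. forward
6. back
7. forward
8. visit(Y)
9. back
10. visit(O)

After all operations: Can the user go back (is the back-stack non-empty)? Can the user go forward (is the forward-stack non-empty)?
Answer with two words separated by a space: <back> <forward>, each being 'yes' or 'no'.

Answer: yes no

Derivation:
After 1 (visit(C)): cur=C back=1 fwd=0
After 2 (back): cur=HOME back=0 fwd=1
After 3 (forward): cur=C back=1 fwd=0
After 4 (back): cur=HOME back=0 fwd=1
After 5 (forward): cur=C back=1 fwd=0
After 6 (back): cur=HOME back=0 fwd=1
After 7 (forward): cur=C back=1 fwd=0
After 8 (visit(Y)): cur=Y back=2 fwd=0
After 9 (back): cur=C back=1 fwd=1
After 10 (visit(O)): cur=O back=2 fwd=0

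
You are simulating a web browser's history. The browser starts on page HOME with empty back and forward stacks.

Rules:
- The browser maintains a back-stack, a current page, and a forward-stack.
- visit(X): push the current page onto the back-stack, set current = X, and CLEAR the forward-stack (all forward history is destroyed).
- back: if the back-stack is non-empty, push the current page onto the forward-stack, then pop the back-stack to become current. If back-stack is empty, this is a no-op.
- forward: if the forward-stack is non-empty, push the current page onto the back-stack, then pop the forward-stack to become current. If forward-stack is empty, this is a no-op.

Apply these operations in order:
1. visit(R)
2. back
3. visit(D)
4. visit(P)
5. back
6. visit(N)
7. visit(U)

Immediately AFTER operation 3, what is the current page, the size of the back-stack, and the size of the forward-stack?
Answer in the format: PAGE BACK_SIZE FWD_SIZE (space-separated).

After 1 (visit(R)): cur=R back=1 fwd=0
After 2 (back): cur=HOME back=0 fwd=1
After 3 (visit(D)): cur=D back=1 fwd=0

D 1 0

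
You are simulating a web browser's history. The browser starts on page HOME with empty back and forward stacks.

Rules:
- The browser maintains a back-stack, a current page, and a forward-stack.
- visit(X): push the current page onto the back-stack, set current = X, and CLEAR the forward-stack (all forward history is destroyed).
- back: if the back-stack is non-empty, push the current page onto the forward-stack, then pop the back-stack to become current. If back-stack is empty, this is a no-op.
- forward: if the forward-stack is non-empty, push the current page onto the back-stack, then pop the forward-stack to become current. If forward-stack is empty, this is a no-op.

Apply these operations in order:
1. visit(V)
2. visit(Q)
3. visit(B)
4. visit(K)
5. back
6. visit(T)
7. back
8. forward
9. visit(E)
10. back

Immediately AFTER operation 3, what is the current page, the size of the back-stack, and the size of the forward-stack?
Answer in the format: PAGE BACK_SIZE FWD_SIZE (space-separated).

After 1 (visit(V)): cur=V back=1 fwd=0
After 2 (visit(Q)): cur=Q back=2 fwd=0
After 3 (visit(B)): cur=B back=3 fwd=0

B 3 0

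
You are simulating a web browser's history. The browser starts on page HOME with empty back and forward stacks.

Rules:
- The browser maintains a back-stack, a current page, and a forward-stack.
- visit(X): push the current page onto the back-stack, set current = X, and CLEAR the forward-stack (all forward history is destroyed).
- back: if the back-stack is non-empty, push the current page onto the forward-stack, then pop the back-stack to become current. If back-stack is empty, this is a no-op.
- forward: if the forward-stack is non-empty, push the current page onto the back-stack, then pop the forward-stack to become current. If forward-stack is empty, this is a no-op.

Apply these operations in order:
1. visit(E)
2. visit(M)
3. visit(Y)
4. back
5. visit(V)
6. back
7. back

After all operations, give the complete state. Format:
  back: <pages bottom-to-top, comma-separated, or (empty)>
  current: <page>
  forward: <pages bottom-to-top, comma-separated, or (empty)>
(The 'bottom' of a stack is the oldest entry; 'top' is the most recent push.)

Answer: back: HOME
current: E
forward: V,M

Derivation:
After 1 (visit(E)): cur=E back=1 fwd=0
After 2 (visit(M)): cur=M back=2 fwd=0
After 3 (visit(Y)): cur=Y back=3 fwd=0
After 4 (back): cur=M back=2 fwd=1
After 5 (visit(V)): cur=V back=3 fwd=0
After 6 (back): cur=M back=2 fwd=1
After 7 (back): cur=E back=1 fwd=2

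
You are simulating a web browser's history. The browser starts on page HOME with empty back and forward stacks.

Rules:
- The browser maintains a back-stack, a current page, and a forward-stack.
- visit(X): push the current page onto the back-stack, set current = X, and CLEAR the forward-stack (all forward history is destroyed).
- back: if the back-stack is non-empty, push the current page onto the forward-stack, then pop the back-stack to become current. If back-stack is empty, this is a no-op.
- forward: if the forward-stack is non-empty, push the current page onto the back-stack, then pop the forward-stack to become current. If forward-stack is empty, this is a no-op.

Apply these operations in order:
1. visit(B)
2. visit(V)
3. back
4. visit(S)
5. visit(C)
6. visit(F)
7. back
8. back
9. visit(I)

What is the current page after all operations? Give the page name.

Answer: I

Derivation:
After 1 (visit(B)): cur=B back=1 fwd=0
After 2 (visit(V)): cur=V back=2 fwd=0
After 3 (back): cur=B back=1 fwd=1
After 4 (visit(S)): cur=S back=2 fwd=0
After 5 (visit(C)): cur=C back=3 fwd=0
After 6 (visit(F)): cur=F back=4 fwd=0
After 7 (back): cur=C back=3 fwd=1
After 8 (back): cur=S back=2 fwd=2
After 9 (visit(I)): cur=I back=3 fwd=0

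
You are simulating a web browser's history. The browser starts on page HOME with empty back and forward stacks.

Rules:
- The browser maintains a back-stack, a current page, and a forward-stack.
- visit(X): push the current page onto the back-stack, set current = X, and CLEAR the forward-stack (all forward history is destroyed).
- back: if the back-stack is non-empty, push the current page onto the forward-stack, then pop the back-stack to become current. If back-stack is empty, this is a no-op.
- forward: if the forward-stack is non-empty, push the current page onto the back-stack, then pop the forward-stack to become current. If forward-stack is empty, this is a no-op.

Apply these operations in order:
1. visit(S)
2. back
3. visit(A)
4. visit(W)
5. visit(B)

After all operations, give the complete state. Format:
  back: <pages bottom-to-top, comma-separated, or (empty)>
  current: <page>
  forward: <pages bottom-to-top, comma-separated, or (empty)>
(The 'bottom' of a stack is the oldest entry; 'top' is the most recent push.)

After 1 (visit(S)): cur=S back=1 fwd=0
After 2 (back): cur=HOME back=0 fwd=1
After 3 (visit(A)): cur=A back=1 fwd=0
After 4 (visit(W)): cur=W back=2 fwd=0
After 5 (visit(B)): cur=B back=3 fwd=0

Answer: back: HOME,A,W
current: B
forward: (empty)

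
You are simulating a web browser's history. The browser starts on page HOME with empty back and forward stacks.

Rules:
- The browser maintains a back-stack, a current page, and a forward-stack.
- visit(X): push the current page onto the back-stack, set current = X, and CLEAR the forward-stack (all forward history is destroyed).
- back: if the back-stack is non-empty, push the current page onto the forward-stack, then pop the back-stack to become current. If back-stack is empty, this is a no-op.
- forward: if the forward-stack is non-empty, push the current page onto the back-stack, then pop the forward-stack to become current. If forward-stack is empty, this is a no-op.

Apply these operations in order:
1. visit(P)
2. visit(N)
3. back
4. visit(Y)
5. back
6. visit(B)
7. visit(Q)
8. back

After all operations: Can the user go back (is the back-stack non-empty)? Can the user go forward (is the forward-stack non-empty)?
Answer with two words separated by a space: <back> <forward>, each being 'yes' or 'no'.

After 1 (visit(P)): cur=P back=1 fwd=0
After 2 (visit(N)): cur=N back=2 fwd=0
After 3 (back): cur=P back=1 fwd=1
After 4 (visit(Y)): cur=Y back=2 fwd=0
After 5 (back): cur=P back=1 fwd=1
After 6 (visit(B)): cur=B back=2 fwd=0
After 7 (visit(Q)): cur=Q back=3 fwd=0
After 8 (back): cur=B back=2 fwd=1

Answer: yes yes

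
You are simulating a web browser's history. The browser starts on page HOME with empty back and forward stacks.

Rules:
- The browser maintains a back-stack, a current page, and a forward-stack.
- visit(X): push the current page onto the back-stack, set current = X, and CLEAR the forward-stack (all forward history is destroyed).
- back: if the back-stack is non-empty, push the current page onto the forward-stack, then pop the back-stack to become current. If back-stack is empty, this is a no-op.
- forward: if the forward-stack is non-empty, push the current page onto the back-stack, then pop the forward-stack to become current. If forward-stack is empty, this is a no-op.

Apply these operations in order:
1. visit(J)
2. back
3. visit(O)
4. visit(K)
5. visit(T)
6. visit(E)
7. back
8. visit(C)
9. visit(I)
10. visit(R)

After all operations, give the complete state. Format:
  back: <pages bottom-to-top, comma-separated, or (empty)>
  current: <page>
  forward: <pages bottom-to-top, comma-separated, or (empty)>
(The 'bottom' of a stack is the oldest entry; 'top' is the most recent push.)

After 1 (visit(J)): cur=J back=1 fwd=0
After 2 (back): cur=HOME back=0 fwd=1
After 3 (visit(O)): cur=O back=1 fwd=0
After 4 (visit(K)): cur=K back=2 fwd=0
After 5 (visit(T)): cur=T back=3 fwd=0
After 6 (visit(E)): cur=E back=4 fwd=0
After 7 (back): cur=T back=3 fwd=1
After 8 (visit(C)): cur=C back=4 fwd=0
After 9 (visit(I)): cur=I back=5 fwd=0
After 10 (visit(R)): cur=R back=6 fwd=0

Answer: back: HOME,O,K,T,C,I
current: R
forward: (empty)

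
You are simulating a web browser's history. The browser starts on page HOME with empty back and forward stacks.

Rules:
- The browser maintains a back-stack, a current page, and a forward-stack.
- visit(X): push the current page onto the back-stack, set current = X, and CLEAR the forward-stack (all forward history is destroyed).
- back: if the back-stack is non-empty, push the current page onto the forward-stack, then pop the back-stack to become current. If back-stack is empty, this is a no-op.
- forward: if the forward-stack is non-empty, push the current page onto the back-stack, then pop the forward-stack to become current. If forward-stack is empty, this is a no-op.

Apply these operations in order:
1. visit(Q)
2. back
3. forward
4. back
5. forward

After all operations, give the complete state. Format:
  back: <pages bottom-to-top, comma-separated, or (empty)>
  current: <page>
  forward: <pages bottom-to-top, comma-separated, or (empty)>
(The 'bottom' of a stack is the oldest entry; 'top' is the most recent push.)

After 1 (visit(Q)): cur=Q back=1 fwd=0
After 2 (back): cur=HOME back=0 fwd=1
After 3 (forward): cur=Q back=1 fwd=0
After 4 (back): cur=HOME back=0 fwd=1
After 5 (forward): cur=Q back=1 fwd=0

Answer: back: HOME
current: Q
forward: (empty)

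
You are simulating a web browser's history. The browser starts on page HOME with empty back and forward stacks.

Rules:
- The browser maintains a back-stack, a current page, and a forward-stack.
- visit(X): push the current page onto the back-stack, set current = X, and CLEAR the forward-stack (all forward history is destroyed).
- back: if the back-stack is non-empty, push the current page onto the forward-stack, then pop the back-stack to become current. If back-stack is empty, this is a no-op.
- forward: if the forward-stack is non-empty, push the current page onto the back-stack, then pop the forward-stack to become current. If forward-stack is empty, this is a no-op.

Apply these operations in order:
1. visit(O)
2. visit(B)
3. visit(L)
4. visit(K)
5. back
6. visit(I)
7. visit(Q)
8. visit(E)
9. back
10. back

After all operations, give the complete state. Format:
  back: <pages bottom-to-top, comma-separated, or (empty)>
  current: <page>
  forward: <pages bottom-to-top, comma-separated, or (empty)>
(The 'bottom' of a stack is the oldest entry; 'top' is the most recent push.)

After 1 (visit(O)): cur=O back=1 fwd=0
After 2 (visit(B)): cur=B back=2 fwd=0
After 3 (visit(L)): cur=L back=3 fwd=0
After 4 (visit(K)): cur=K back=4 fwd=0
After 5 (back): cur=L back=3 fwd=1
After 6 (visit(I)): cur=I back=4 fwd=0
After 7 (visit(Q)): cur=Q back=5 fwd=0
After 8 (visit(E)): cur=E back=6 fwd=0
After 9 (back): cur=Q back=5 fwd=1
After 10 (back): cur=I back=4 fwd=2

Answer: back: HOME,O,B,L
current: I
forward: E,Q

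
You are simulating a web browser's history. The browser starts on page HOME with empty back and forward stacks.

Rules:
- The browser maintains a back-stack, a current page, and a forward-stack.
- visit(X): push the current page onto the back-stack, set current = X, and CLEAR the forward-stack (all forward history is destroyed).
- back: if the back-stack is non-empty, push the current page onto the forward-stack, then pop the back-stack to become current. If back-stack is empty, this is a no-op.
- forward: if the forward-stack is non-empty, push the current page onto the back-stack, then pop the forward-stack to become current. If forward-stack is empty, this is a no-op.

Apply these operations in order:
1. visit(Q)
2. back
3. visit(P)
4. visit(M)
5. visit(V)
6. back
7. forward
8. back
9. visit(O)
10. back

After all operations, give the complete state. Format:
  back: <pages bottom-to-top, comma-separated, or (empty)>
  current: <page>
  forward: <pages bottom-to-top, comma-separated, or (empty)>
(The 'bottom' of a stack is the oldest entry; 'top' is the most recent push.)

After 1 (visit(Q)): cur=Q back=1 fwd=0
After 2 (back): cur=HOME back=0 fwd=1
After 3 (visit(P)): cur=P back=1 fwd=0
After 4 (visit(M)): cur=M back=2 fwd=0
After 5 (visit(V)): cur=V back=3 fwd=0
After 6 (back): cur=M back=2 fwd=1
After 7 (forward): cur=V back=3 fwd=0
After 8 (back): cur=M back=2 fwd=1
After 9 (visit(O)): cur=O back=3 fwd=0
After 10 (back): cur=M back=2 fwd=1

Answer: back: HOME,P
current: M
forward: O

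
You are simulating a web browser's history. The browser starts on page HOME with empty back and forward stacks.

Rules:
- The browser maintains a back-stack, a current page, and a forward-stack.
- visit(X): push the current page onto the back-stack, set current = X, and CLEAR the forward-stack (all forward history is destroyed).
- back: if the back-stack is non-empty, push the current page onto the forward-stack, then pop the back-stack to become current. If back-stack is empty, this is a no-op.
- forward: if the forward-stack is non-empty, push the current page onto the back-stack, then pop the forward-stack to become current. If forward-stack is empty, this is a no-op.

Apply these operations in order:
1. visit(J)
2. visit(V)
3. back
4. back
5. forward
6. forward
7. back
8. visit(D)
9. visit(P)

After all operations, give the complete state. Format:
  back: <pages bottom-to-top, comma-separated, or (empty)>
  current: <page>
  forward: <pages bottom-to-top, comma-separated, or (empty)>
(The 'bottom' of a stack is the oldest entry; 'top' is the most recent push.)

After 1 (visit(J)): cur=J back=1 fwd=0
After 2 (visit(V)): cur=V back=2 fwd=0
After 3 (back): cur=J back=1 fwd=1
After 4 (back): cur=HOME back=0 fwd=2
After 5 (forward): cur=J back=1 fwd=1
After 6 (forward): cur=V back=2 fwd=0
After 7 (back): cur=J back=1 fwd=1
After 8 (visit(D)): cur=D back=2 fwd=0
After 9 (visit(P)): cur=P back=3 fwd=0

Answer: back: HOME,J,D
current: P
forward: (empty)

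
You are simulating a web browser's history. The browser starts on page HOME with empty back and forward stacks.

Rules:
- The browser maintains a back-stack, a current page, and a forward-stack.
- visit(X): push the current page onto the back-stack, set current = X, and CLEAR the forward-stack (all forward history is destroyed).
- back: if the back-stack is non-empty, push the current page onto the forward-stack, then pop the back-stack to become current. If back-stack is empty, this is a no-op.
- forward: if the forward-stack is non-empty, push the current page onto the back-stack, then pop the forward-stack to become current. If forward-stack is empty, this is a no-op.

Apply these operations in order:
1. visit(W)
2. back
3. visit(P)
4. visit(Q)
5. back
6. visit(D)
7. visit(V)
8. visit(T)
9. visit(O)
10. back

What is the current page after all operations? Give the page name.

Answer: T

Derivation:
After 1 (visit(W)): cur=W back=1 fwd=0
After 2 (back): cur=HOME back=0 fwd=1
After 3 (visit(P)): cur=P back=1 fwd=0
After 4 (visit(Q)): cur=Q back=2 fwd=0
After 5 (back): cur=P back=1 fwd=1
After 6 (visit(D)): cur=D back=2 fwd=0
After 7 (visit(V)): cur=V back=3 fwd=0
After 8 (visit(T)): cur=T back=4 fwd=0
After 9 (visit(O)): cur=O back=5 fwd=0
After 10 (back): cur=T back=4 fwd=1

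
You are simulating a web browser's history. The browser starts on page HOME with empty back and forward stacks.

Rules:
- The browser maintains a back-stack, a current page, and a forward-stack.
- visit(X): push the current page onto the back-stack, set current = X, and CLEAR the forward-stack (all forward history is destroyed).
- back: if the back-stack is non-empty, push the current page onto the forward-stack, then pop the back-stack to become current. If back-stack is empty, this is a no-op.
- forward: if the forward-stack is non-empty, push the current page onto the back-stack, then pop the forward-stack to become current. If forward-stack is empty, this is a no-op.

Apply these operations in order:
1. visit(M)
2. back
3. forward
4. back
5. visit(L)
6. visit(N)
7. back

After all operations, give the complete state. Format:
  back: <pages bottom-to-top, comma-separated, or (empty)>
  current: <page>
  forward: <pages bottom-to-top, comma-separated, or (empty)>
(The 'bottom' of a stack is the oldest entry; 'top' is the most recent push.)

After 1 (visit(M)): cur=M back=1 fwd=0
After 2 (back): cur=HOME back=0 fwd=1
After 3 (forward): cur=M back=1 fwd=0
After 4 (back): cur=HOME back=0 fwd=1
After 5 (visit(L)): cur=L back=1 fwd=0
After 6 (visit(N)): cur=N back=2 fwd=0
After 7 (back): cur=L back=1 fwd=1

Answer: back: HOME
current: L
forward: N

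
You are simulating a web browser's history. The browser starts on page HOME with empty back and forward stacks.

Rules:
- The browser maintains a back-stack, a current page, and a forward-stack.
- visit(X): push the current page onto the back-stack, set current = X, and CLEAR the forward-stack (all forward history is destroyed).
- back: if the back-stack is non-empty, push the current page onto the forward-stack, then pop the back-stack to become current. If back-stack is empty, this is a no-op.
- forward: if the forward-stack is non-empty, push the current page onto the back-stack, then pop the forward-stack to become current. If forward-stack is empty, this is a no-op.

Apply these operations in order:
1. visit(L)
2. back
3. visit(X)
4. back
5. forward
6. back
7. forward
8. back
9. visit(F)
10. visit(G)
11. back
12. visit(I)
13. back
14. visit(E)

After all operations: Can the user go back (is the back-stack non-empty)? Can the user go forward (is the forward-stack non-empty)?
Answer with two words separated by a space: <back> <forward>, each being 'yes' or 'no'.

After 1 (visit(L)): cur=L back=1 fwd=0
After 2 (back): cur=HOME back=0 fwd=1
After 3 (visit(X)): cur=X back=1 fwd=0
After 4 (back): cur=HOME back=0 fwd=1
After 5 (forward): cur=X back=1 fwd=0
After 6 (back): cur=HOME back=0 fwd=1
After 7 (forward): cur=X back=1 fwd=0
After 8 (back): cur=HOME back=0 fwd=1
After 9 (visit(F)): cur=F back=1 fwd=0
After 10 (visit(G)): cur=G back=2 fwd=0
After 11 (back): cur=F back=1 fwd=1
After 12 (visit(I)): cur=I back=2 fwd=0
After 13 (back): cur=F back=1 fwd=1
After 14 (visit(E)): cur=E back=2 fwd=0

Answer: yes no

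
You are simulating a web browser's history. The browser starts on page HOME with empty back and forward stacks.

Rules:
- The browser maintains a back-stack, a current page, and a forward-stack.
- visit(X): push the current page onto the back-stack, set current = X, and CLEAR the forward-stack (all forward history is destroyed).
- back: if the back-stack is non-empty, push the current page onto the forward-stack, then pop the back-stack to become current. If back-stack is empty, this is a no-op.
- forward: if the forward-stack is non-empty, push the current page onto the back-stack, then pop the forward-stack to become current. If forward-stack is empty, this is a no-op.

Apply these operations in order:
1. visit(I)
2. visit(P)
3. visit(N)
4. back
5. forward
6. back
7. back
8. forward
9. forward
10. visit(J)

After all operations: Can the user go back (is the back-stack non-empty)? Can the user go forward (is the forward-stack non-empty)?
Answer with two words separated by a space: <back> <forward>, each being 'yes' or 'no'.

Answer: yes no

Derivation:
After 1 (visit(I)): cur=I back=1 fwd=0
After 2 (visit(P)): cur=P back=2 fwd=0
After 3 (visit(N)): cur=N back=3 fwd=0
After 4 (back): cur=P back=2 fwd=1
After 5 (forward): cur=N back=3 fwd=0
After 6 (back): cur=P back=2 fwd=1
After 7 (back): cur=I back=1 fwd=2
After 8 (forward): cur=P back=2 fwd=1
After 9 (forward): cur=N back=3 fwd=0
After 10 (visit(J)): cur=J back=4 fwd=0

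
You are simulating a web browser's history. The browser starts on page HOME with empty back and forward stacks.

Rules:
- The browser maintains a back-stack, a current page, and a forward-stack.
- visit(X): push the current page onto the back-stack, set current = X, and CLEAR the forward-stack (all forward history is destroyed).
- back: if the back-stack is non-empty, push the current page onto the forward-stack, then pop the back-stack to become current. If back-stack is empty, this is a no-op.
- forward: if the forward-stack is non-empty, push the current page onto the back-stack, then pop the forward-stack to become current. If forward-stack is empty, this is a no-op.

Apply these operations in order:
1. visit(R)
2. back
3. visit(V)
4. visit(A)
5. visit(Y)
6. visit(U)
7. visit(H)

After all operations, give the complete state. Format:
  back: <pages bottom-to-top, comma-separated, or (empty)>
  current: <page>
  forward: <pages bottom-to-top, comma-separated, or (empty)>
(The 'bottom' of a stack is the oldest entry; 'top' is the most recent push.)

After 1 (visit(R)): cur=R back=1 fwd=0
After 2 (back): cur=HOME back=0 fwd=1
After 3 (visit(V)): cur=V back=1 fwd=0
After 4 (visit(A)): cur=A back=2 fwd=0
After 5 (visit(Y)): cur=Y back=3 fwd=0
After 6 (visit(U)): cur=U back=4 fwd=0
After 7 (visit(H)): cur=H back=5 fwd=0

Answer: back: HOME,V,A,Y,U
current: H
forward: (empty)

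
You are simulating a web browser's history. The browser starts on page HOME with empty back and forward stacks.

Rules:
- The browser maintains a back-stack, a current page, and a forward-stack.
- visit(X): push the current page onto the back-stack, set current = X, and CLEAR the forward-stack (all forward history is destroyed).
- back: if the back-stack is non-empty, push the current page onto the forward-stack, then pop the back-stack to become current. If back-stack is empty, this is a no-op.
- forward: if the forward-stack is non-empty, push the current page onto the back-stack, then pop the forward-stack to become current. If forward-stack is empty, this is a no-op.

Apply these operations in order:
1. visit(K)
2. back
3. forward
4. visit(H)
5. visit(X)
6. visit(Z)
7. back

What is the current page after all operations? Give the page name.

Answer: X

Derivation:
After 1 (visit(K)): cur=K back=1 fwd=0
After 2 (back): cur=HOME back=0 fwd=1
After 3 (forward): cur=K back=1 fwd=0
After 4 (visit(H)): cur=H back=2 fwd=0
After 5 (visit(X)): cur=X back=3 fwd=0
After 6 (visit(Z)): cur=Z back=4 fwd=0
After 7 (back): cur=X back=3 fwd=1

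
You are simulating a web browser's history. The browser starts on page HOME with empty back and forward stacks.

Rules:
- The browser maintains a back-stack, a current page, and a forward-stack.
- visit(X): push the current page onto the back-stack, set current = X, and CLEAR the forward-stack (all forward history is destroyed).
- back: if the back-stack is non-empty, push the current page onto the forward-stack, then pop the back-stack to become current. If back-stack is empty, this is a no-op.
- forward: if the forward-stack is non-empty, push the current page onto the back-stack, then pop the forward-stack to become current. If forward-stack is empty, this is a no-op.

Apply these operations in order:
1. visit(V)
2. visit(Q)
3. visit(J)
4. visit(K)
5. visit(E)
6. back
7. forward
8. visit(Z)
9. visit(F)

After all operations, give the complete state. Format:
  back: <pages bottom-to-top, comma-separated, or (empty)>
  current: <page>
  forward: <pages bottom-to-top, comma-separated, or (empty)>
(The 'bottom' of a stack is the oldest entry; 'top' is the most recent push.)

Answer: back: HOME,V,Q,J,K,E,Z
current: F
forward: (empty)

Derivation:
After 1 (visit(V)): cur=V back=1 fwd=0
After 2 (visit(Q)): cur=Q back=2 fwd=0
After 3 (visit(J)): cur=J back=3 fwd=0
After 4 (visit(K)): cur=K back=4 fwd=0
After 5 (visit(E)): cur=E back=5 fwd=0
After 6 (back): cur=K back=4 fwd=1
After 7 (forward): cur=E back=5 fwd=0
After 8 (visit(Z)): cur=Z back=6 fwd=0
After 9 (visit(F)): cur=F back=7 fwd=0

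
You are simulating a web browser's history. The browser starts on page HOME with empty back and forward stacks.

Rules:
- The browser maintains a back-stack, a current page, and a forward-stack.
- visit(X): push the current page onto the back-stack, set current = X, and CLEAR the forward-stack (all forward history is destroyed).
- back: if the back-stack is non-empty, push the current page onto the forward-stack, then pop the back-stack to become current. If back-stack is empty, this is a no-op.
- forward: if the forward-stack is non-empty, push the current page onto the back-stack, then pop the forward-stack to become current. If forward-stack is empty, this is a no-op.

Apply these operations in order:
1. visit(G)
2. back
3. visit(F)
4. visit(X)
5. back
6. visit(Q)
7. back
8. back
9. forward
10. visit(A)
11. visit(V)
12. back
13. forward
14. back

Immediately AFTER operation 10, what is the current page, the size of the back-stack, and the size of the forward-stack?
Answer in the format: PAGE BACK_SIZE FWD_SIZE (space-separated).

After 1 (visit(G)): cur=G back=1 fwd=0
After 2 (back): cur=HOME back=0 fwd=1
After 3 (visit(F)): cur=F back=1 fwd=0
After 4 (visit(X)): cur=X back=2 fwd=0
After 5 (back): cur=F back=1 fwd=1
After 6 (visit(Q)): cur=Q back=2 fwd=0
After 7 (back): cur=F back=1 fwd=1
After 8 (back): cur=HOME back=0 fwd=2
After 9 (forward): cur=F back=1 fwd=1
After 10 (visit(A)): cur=A back=2 fwd=0

A 2 0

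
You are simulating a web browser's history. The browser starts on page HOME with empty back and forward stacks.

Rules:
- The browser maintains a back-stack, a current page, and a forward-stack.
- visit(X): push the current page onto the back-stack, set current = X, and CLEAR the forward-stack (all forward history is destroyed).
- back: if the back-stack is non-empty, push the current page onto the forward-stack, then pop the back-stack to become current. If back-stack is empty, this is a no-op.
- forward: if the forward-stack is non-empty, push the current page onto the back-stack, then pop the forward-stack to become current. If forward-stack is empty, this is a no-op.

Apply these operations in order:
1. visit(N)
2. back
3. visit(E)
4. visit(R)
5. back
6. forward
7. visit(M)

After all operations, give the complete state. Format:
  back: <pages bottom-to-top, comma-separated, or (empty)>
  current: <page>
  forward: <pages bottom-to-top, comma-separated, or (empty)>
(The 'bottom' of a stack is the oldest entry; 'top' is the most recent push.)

Answer: back: HOME,E,R
current: M
forward: (empty)

Derivation:
After 1 (visit(N)): cur=N back=1 fwd=0
After 2 (back): cur=HOME back=0 fwd=1
After 3 (visit(E)): cur=E back=1 fwd=0
After 4 (visit(R)): cur=R back=2 fwd=0
After 5 (back): cur=E back=1 fwd=1
After 6 (forward): cur=R back=2 fwd=0
After 7 (visit(M)): cur=M back=3 fwd=0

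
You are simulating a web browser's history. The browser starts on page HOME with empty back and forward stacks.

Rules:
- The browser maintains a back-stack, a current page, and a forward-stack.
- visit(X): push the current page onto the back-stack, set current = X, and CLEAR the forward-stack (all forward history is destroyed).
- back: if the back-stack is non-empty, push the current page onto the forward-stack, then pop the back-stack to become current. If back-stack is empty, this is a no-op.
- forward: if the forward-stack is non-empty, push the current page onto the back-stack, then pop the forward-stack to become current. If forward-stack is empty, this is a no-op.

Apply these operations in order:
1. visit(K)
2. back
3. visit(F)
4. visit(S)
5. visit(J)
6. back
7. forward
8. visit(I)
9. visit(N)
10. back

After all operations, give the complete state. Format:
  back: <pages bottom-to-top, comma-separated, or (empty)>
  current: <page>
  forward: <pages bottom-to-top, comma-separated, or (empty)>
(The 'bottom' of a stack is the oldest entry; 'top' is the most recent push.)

Answer: back: HOME,F,S,J
current: I
forward: N

Derivation:
After 1 (visit(K)): cur=K back=1 fwd=0
After 2 (back): cur=HOME back=0 fwd=1
After 3 (visit(F)): cur=F back=1 fwd=0
After 4 (visit(S)): cur=S back=2 fwd=0
After 5 (visit(J)): cur=J back=3 fwd=0
After 6 (back): cur=S back=2 fwd=1
After 7 (forward): cur=J back=3 fwd=0
After 8 (visit(I)): cur=I back=4 fwd=0
After 9 (visit(N)): cur=N back=5 fwd=0
After 10 (back): cur=I back=4 fwd=1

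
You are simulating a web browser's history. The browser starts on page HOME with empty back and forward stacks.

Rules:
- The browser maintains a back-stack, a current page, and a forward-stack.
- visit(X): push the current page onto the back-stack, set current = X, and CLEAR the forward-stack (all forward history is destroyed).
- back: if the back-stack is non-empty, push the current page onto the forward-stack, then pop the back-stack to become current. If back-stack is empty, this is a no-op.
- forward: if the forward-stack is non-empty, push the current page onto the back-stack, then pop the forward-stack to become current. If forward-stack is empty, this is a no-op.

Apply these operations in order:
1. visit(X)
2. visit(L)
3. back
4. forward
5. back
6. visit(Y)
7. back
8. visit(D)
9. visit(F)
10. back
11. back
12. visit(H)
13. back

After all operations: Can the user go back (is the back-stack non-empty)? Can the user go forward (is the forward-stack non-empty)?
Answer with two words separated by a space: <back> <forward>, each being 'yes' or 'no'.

After 1 (visit(X)): cur=X back=1 fwd=0
After 2 (visit(L)): cur=L back=2 fwd=0
After 3 (back): cur=X back=1 fwd=1
After 4 (forward): cur=L back=2 fwd=0
After 5 (back): cur=X back=1 fwd=1
After 6 (visit(Y)): cur=Y back=2 fwd=0
After 7 (back): cur=X back=1 fwd=1
After 8 (visit(D)): cur=D back=2 fwd=0
After 9 (visit(F)): cur=F back=3 fwd=0
After 10 (back): cur=D back=2 fwd=1
After 11 (back): cur=X back=1 fwd=2
After 12 (visit(H)): cur=H back=2 fwd=0
After 13 (back): cur=X back=1 fwd=1

Answer: yes yes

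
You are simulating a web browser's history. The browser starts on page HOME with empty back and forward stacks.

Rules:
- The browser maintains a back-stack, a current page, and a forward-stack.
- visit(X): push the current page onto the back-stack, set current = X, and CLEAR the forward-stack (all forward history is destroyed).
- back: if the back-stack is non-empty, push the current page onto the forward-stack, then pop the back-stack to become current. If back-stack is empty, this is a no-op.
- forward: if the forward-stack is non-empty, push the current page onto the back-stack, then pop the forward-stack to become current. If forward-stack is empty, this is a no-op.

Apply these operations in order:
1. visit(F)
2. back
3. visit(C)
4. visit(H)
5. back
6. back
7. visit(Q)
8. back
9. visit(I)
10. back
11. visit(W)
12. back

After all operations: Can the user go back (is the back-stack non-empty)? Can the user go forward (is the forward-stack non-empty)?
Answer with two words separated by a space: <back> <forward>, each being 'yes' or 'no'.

Answer: no yes

Derivation:
After 1 (visit(F)): cur=F back=1 fwd=0
After 2 (back): cur=HOME back=0 fwd=1
After 3 (visit(C)): cur=C back=1 fwd=0
After 4 (visit(H)): cur=H back=2 fwd=0
After 5 (back): cur=C back=1 fwd=1
After 6 (back): cur=HOME back=0 fwd=2
After 7 (visit(Q)): cur=Q back=1 fwd=0
After 8 (back): cur=HOME back=0 fwd=1
After 9 (visit(I)): cur=I back=1 fwd=0
After 10 (back): cur=HOME back=0 fwd=1
After 11 (visit(W)): cur=W back=1 fwd=0
After 12 (back): cur=HOME back=0 fwd=1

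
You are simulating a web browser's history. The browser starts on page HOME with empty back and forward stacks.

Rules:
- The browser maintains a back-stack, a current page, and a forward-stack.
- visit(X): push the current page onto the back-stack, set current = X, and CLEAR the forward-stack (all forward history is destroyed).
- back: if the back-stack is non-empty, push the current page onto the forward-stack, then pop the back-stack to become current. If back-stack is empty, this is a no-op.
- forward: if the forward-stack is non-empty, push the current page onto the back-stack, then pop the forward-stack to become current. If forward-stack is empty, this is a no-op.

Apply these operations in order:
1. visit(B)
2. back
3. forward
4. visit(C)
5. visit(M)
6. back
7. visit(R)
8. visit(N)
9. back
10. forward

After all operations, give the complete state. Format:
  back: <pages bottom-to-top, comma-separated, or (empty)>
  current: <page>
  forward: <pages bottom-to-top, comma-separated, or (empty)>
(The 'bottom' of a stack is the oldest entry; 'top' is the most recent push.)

After 1 (visit(B)): cur=B back=1 fwd=0
After 2 (back): cur=HOME back=0 fwd=1
After 3 (forward): cur=B back=1 fwd=0
After 4 (visit(C)): cur=C back=2 fwd=0
After 5 (visit(M)): cur=M back=3 fwd=0
After 6 (back): cur=C back=2 fwd=1
After 7 (visit(R)): cur=R back=3 fwd=0
After 8 (visit(N)): cur=N back=4 fwd=0
After 9 (back): cur=R back=3 fwd=1
After 10 (forward): cur=N back=4 fwd=0

Answer: back: HOME,B,C,R
current: N
forward: (empty)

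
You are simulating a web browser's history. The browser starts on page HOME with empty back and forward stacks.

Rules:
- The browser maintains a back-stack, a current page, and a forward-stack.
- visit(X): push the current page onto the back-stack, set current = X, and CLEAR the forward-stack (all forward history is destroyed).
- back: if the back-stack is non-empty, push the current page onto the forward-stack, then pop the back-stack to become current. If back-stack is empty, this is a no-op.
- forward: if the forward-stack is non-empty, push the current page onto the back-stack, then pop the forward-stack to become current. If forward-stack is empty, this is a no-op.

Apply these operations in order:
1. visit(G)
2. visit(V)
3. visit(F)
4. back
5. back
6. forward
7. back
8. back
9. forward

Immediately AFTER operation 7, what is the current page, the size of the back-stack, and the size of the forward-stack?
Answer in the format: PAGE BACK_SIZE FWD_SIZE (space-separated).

After 1 (visit(G)): cur=G back=1 fwd=0
After 2 (visit(V)): cur=V back=2 fwd=0
After 3 (visit(F)): cur=F back=3 fwd=0
After 4 (back): cur=V back=2 fwd=1
After 5 (back): cur=G back=1 fwd=2
After 6 (forward): cur=V back=2 fwd=1
After 7 (back): cur=G back=1 fwd=2

G 1 2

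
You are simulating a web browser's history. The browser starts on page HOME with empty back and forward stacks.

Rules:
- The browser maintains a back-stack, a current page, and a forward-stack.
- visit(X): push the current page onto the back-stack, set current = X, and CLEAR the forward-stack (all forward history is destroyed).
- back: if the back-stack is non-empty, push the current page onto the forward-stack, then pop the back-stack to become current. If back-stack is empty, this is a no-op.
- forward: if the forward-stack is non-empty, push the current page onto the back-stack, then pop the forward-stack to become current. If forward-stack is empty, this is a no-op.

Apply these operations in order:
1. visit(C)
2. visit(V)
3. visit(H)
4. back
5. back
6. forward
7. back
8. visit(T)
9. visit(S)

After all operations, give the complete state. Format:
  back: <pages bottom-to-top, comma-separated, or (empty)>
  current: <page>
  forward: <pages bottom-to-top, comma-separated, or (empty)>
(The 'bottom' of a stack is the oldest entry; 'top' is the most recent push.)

Answer: back: HOME,C,T
current: S
forward: (empty)

Derivation:
After 1 (visit(C)): cur=C back=1 fwd=0
After 2 (visit(V)): cur=V back=2 fwd=0
After 3 (visit(H)): cur=H back=3 fwd=0
After 4 (back): cur=V back=2 fwd=1
After 5 (back): cur=C back=1 fwd=2
After 6 (forward): cur=V back=2 fwd=1
After 7 (back): cur=C back=1 fwd=2
After 8 (visit(T)): cur=T back=2 fwd=0
After 9 (visit(S)): cur=S back=3 fwd=0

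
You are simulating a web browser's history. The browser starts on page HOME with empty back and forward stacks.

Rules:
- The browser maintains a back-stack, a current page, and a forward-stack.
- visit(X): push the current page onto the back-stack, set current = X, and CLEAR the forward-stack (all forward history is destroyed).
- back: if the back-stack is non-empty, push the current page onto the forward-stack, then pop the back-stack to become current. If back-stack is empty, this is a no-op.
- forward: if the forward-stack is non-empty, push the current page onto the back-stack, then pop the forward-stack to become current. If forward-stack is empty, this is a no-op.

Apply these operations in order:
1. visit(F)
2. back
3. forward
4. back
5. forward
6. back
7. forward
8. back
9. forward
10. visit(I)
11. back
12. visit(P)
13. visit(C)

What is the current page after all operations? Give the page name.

Answer: C

Derivation:
After 1 (visit(F)): cur=F back=1 fwd=0
After 2 (back): cur=HOME back=0 fwd=1
After 3 (forward): cur=F back=1 fwd=0
After 4 (back): cur=HOME back=0 fwd=1
After 5 (forward): cur=F back=1 fwd=0
After 6 (back): cur=HOME back=0 fwd=1
After 7 (forward): cur=F back=1 fwd=0
After 8 (back): cur=HOME back=0 fwd=1
After 9 (forward): cur=F back=1 fwd=0
After 10 (visit(I)): cur=I back=2 fwd=0
After 11 (back): cur=F back=1 fwd=1
After 12 (visit(P)): cur=P back=2 fwd=0
After 13 (visit(C)): cur=C back=3 fwd=0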